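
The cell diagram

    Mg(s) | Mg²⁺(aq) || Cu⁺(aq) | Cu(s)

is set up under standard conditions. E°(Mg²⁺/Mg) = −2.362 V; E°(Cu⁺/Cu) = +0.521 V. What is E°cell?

+2.883 V

By convention the left-hand electrode in cell notation is the anode (oxidation) and the right-hand electrode is the cathode (reduction).
E°cell = E°(right) − E°(left) = +0.521 − (−2.362) = +2.883 V.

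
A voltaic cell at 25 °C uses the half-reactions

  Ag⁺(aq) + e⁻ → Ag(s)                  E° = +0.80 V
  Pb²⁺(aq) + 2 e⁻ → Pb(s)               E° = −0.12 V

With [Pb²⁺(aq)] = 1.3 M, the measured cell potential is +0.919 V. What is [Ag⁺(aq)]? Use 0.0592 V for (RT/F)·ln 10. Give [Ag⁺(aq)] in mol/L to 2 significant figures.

Ag⁺/Ag is the cathode (higher E°); E°cell = +0.80 − (−0.12) = +0.92 V with n = 2.
Rearranging E = E° − (0.0592/n)·log Q gives log Q = 2(+0.92 − (+0.919))/0.0592 = 0.034.
The balanced reaction is 2 Ag⁺(aq) + Pb(s) → 2 Ag(s) + Pb²⁺(aq), so Q = [Pb²⁺(aq)] / [Ag⁺(aq)]^2.
Isolating [Ag⁺(aq)] in Q = 10^{0.034} yields log [Ag⁺(aq)] = 0.040, i.e. 1.1 M.

1.1 M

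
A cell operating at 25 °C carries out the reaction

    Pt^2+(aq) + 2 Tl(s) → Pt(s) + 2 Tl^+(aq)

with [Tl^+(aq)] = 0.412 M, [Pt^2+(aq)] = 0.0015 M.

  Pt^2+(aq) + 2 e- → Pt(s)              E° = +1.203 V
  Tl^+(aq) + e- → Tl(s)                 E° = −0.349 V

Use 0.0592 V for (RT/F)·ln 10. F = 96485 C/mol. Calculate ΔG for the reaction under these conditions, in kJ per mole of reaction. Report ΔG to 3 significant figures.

E°cell = +1.203 − (−0.349) = +1.552 V; the balanced reaction transfers n = 2 electrons.
The reaction quotient is [Tl^+(aq)]^2 / [Pt^2+(aq)] = 113; by Nernst, E = +1.552 − (0.0592/2)(2.054) = +1.4912 V.
Finally ΔG = −nFE = −(2)(96485 C/mol)(+1.4912 V) = −288 kJ/mol.

−288 kJ/mol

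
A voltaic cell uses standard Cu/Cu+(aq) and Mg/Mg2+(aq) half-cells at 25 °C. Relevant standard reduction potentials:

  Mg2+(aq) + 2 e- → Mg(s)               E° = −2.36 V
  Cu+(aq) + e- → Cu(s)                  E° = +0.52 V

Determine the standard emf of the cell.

+2.88 V

Of the two couples in this cell, the one with the more positive reduction potential is reduced at the cathode: here that is Cu⁺/Cu (+0.52 V); Mg²⁺/Mg (−2.36 V) is the anode.
E°cell = E°(cathode) − E°(anode) = +0.52 − (−2.36) = +2.88 V.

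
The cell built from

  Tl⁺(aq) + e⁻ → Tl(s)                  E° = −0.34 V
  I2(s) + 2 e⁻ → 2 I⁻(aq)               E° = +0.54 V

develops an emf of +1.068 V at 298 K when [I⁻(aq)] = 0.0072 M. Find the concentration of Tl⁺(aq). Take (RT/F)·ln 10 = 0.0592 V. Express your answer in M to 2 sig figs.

I₂/I⁻ is the cathode (higher E°); E°cell = +0.54 − (−0.34) = +0.88 V with n = 2.
Since E = E° − (0.0592/n)·log Q, log Q = n(E° − E)/0.0592 = −6.351.
For I2(s) + 2 Tl(s) → 2 I⁻(aq) + 2 Tl⁺(aq), the reaction quotient is Q = [I⁻(aq)]^2·[Tl⁺(aq)]^2.
Isolating [Tl⁺(aq)] in Q = 10^{−6.351} yields log [Tl⁺(aq)] = −1.033, i.e. 0.093 M.

0.093 M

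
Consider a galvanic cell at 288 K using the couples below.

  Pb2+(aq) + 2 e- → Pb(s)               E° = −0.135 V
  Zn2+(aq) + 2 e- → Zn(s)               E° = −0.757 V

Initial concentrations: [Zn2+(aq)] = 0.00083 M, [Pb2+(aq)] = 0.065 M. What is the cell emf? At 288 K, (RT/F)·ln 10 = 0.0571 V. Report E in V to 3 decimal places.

Pb²⁺/Pb is reduced (cathode, E° = −0.135 V) and Zn²⁺/Zn is oxidized (anode).
E°cell = −0.135 − (−0.757) = +0.622 V, with n = 2 electrons transferred.
Balancing gives Pb2+(aq) + Zn(s) → Pb(s) + Zn2+(aq); hence Q = [Zn2+(aq)] / [Pb2+(aq)] = 0.0128 (log Q = −1.894).
Applying E = E° − (RT ln10/nF)·log Q gives +0.622 − (0.0571/2)(−1.894) = +0.676 V.

+0.676 V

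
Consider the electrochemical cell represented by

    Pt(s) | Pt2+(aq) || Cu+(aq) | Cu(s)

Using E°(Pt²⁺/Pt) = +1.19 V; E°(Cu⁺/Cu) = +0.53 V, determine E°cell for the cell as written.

−0.66 V

By convention the left-hand electrode in cell notation is the anode (oxidation) and the right-hand electrode is the cathode (reduction).
E°cell = E°(right) − E°(left) = +0.53 − (+1.19) = −0.66 V.
The negative sign shows that, as written, the cell would require an external voltage to drive the reaction.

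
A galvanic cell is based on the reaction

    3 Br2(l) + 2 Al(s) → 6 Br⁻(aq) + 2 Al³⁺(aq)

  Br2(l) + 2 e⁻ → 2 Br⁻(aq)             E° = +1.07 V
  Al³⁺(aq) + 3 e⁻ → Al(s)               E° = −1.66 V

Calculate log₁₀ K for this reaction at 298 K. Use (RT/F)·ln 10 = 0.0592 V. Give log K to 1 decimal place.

The Br₂/Br⁻ couple is reduced (cathode); E°cell = +1.07 − (−1.66) = +2.73 V with n = 6.
At equilibrium E = 0, so log K = nE°cell / 0.0592 = (6)(+2.73) / 0.0592 = 276.7.

log K = 276.7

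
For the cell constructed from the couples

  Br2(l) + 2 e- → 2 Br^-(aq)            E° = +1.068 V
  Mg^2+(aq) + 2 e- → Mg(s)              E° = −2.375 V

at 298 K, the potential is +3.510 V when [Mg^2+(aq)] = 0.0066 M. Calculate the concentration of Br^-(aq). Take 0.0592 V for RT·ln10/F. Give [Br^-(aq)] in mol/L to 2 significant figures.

With Br₂/Br⁻ at the cathode and Mg²⁺/Mg at the anode, E°cell = +1.068 − (−2.375) = +3.443 V (n = 2).
Since E = E° − (0.0592/n)·log Q, log Q = n(E° − E)/0.0592 = −2.264.
Balancing electrons gives Br2(l) + Mg(s) → 2 Br^-(aq) + Mg^2+(aq); thus Q = [Br^-(aq)]^2·[Mg^2+(aq)].
Isolating [Br^-(aq)] in Q = 10^{−2.264} yields log [Br^-(aq)] = −0.042, i.e. 0.91 M.

0.91 M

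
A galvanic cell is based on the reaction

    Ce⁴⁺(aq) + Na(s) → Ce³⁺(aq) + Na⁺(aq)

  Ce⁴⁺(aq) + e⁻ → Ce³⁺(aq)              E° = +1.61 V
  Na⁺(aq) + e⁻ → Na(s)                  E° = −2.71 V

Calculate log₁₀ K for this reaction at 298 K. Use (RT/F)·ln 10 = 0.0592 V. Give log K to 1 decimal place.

log K = 73.0

The Ce⁴⁺/Ce³⁺ couple is reduced (cathode); E°cell = +1.61 − (−2.71) = +4.32 V with n = 1.
At equilibrium E = 0, so log K = nE°cell / 0.0592 = (1)(+4.32) / 0.0592 = 73.0.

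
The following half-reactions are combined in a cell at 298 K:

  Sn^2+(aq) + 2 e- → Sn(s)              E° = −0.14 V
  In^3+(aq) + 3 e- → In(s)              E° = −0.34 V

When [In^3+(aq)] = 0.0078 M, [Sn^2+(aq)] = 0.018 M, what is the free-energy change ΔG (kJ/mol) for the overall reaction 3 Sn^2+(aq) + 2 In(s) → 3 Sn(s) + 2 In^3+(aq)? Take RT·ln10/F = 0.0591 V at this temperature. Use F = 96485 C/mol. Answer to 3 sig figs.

The standard cell potential is −0.14 − (−0.34) = +0.20 V, with n = 6 electrons in the balanced equation.
Here Q = [In^3+(aq)]^2 / [Sn^2+(aq)]^3 = 10.4 (log Q = 1.018), giving E = +0.20 − (0.0591/6)·(1.018) = +0.1900 V.
Finally ΔG = −nFE = −(6)(96485 C/mol)(+0.1900 V) = −110 kJ/mol.

−110 kJ/mol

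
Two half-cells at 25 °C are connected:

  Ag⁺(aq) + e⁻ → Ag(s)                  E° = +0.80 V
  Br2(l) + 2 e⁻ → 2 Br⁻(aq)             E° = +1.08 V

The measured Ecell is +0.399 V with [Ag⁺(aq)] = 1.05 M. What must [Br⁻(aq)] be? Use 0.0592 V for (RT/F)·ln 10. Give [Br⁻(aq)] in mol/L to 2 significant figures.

With Br₂/Br⁻ at the cathode and Ag⁺/Ag at the anode, E°cell = +1.08 − (+0.80) = +0.28 V (n = 2).
From the Nernst equation, log Q = n(E° − E)/0.0592 = 2·(+0.28 − (+0.399))/0.0592 = −4.020.
The balanced reaction is Br2(l) + 2 Ag(s) → 2 Br⁻(aq) + 2 Ag⁺(aq), so Q = [Br⁻(aq)]^2·[Ag⁺(aq)]^2.
Isolating [Br⁻(aq)] in Q = 10^{−4.020} yields log [Br⁻(aq)] = −2.031, i.e. 0.0093 M.

0.0093 M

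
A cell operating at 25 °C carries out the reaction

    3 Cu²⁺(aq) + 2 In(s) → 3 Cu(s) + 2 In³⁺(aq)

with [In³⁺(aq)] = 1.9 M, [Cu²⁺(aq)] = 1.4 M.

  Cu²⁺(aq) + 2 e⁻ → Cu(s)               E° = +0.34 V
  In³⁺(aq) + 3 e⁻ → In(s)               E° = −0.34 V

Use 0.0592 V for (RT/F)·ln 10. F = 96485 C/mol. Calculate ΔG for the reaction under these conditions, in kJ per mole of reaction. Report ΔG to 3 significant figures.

−393 kJ/mol

With Cu²⁺/Cu reduced at the cathode, E°cell = +0.34 − (−0.34) = +0.68 V and n = 6.
Here Q = [In³⁺(aq)]^2 / [Cu²⁺(aq)]^3 = 1.32 (log Q = 0.119), giving E = +0.68 − (0.0592/6)·(0.119) = +0.6788 V.
Finally ΔG = −nFE = −(6)(96485 C/mol)(+0.6788 V) = −393 kJ/mol.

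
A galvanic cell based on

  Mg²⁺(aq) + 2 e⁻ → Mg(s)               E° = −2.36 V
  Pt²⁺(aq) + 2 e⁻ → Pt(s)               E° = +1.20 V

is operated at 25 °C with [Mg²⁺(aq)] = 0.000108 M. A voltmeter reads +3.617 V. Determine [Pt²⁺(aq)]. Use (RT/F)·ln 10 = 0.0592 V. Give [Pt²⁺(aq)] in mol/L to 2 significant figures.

Pt²⁺/Pt is the cathode (higher E°); E°cell = +1.20 − (−2.36) = +3.56 V with n = 2.
Rearranging E = E° − (0.0592/n)·log Q gives log Q = 2(+3.56 − (+3.617))/0.0592 = −1.926.
Balancing electrons gives Pt²⁺(aq) + Mg(s) → Pt(s) + Mg²⁺(aq); thus Q = [Mg²⁺(aq)] / [Pt²⁺(aq)].
Isolating [Pt²⁺(aq)] in Q = 10^{−1.926} yields log [Pt²⁺(aq)] = −2.041, i.e. 0.0091 M.

0.0091 M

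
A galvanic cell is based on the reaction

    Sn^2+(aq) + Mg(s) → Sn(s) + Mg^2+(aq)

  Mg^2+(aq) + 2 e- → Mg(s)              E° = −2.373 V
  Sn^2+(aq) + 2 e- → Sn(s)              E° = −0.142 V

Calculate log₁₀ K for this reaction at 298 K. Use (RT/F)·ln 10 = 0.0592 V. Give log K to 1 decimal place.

The Sn²⁺/Sn couple is reduced (cathode); E°cell = −0.142 − (−2.373) = +2.231 V with n = 2.
At equilibrium E = 0, so log K = nE°cell / 0.0592 = (2)(+2.231) / 0.0592 = 75.4.

log K = 75.4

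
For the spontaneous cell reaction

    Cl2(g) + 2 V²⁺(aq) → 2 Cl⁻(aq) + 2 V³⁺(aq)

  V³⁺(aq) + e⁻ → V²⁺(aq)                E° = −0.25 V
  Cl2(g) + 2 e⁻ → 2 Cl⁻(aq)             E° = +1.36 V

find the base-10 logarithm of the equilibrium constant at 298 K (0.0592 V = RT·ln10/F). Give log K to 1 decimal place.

The Cl₂/Cl⁻ couple is reduced (cathode); E°cell = +1.36 − (−0.25) = +1.61 V with n = 2.
At equilibrium E = 0, so log K = nE°cell / 0.0592 = (2)(+1.61) / 0.0592 = 54.4.

log K = 54.4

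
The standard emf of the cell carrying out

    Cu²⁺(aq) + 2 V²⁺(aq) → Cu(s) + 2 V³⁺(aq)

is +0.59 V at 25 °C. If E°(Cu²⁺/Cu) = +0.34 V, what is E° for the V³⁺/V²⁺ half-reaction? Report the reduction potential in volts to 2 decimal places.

−0.25 V

In the reaction as written the Cu²⁺/Cu couple is reduced (cathode) and V³⁺/V²⁺ is oxidized (anode), so E°cell = E°(Cu²⁺/Cu) − E°(V³⁺/V²⁺).
E°(V³⁺/V²⁺) = E°(cathode) − E°cell = +0.34 − (+0.59) = −0.25 V.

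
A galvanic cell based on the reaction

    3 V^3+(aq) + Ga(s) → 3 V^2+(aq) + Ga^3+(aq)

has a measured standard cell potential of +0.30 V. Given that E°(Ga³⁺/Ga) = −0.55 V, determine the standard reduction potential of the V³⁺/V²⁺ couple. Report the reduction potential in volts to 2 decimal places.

In the reaction as written the V³⁺/V²⁺ couple is reduced (cathode) and Ga³⁺/Ga is oxidized (anode), so E°cell = E°(V³⁺/V²⁺) − E°(Ga³⁺/Ga).
E°(V³⁺/V²⁺) = E°cell + E°(anode) = +0.30 + (−0.55) = −0.25 V.

−0.25 V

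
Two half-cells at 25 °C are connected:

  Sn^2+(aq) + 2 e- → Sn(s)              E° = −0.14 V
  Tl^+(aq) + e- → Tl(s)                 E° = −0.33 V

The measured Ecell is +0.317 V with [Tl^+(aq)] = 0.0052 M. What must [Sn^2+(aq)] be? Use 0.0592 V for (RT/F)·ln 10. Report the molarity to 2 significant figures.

With Sn²⁺/Sn at the cathode and Tl⁺/Tl at the anode, E°cell = −0.14 − (−0.33) = +0.19 V (n = 2).
Rearranging E = E° − (0.0592/n)·log Q gives log Q = 2(+0.19 − (+0.317))/0.0592 = −4.291.
For Sn^2+(aq) + 2 Tl(s) → Sn(s) + 2 Tl^+(aq), the reaction quotient is Q = [Tl^+(aq)]^2 / [Sn^2+(aq)].
Solving for the unknown gives log [Sn^2+(aq)] = −0.277, so [Sn^2+(aq)] ≈ 0.53 M.

0.53 M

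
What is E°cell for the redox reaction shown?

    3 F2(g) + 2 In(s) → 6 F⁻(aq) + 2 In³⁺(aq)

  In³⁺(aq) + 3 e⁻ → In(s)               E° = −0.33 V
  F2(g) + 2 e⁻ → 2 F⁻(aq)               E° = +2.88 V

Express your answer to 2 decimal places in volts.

F2(g) gains electrons, so the F₂/F⁻ couple is the cathode; the In³⁺/In couple is the anode.
E°cell = E°(cathode) − E°(anode) = +2.88 − (−0.33) = +3.21 V.

+3.21 V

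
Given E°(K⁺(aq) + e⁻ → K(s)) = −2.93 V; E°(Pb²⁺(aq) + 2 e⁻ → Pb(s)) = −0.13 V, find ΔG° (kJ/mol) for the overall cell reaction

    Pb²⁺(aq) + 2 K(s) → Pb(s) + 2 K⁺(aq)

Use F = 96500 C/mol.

−540 kJ/mol

In the reaction as written Pb²⁺(aq) is reduced, so the Pb²⁺/Pb couple is the cathode and K⁺/K is the anode.
E°cell = −0.13 − (−2.93) = +2.80 V; balancing electrons gives n = 2.
ΔG° = −nFE°cell = −(2)(96500)(+2.80) J/mol = −540 kJ/mol.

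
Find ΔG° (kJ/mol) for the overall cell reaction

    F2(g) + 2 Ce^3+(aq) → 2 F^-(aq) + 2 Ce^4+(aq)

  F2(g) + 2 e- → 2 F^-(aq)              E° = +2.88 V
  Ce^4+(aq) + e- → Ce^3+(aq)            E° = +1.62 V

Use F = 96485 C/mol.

−243 kJ/mol

In the reaction as written F2(g) is reduced, so the F₂/F⁻ couple is the cathode and Ce⁴⁺/Ce³⁺ is the anode.
E°cell = +2.88 − (+1.62) = +1.26 V; balancing electrons gives n = 2.
ΔG° = −nFE°cell = −(2)(96485)(+1.26) J/mol = −243 kJ/mol.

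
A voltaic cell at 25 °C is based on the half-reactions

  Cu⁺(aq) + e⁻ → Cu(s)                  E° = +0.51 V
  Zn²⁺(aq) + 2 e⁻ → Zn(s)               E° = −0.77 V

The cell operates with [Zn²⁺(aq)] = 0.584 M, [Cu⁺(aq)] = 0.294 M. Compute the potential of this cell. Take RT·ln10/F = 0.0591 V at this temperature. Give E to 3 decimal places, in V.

Since E°(Cu⁺/Cu) > E°(Zn²⁺/Zn), Cu⁺/Cu serves as the cathode.
The standard potential is +0.51 − (−0.77) = +1.28 V and the balanced reaction transfers n = 2 electrons.
The balanced reaction is 2 Cu⁺(aq) + Zn(s) → 2 Cu(s) + Zn²⁺(aq), so Q = [Zn²⁺(aq)] / [Cu⁺(aq)]^2 = 6.76 and log Q = 0.830.
Applying E = E° − (RT ln10/nF)·log Q gives +1.28 − (0.0591/2)(0.830) = +1.255 V.

+1.255 V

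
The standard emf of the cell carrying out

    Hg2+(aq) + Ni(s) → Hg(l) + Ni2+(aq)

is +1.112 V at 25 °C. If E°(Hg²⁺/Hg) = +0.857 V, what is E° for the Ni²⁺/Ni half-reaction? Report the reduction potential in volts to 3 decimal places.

−0.255 V

In the reaction as written the Hg²⁺/Hg couple is reduced (cathode) and Ni²⁺/Ni is oxidized (anode), so E°cell = E°(Hg²⁺/Hg) − E°(Ni²⁺/Ni).
E°(Ni²⁺/Ni) = E°(cathode) − E°cell = +0.857 − (+1.112) = −0.255 V.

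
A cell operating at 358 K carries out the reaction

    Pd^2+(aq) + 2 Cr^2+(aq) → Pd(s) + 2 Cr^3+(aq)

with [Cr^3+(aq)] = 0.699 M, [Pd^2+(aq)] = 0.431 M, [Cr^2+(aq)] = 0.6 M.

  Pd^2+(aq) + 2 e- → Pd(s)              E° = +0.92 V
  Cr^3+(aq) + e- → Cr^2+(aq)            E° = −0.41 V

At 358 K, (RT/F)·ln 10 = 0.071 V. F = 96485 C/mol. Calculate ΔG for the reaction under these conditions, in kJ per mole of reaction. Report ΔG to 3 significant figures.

−253 kJ/mol

With Pd²⁺/Pd reduced at the cathode, E°cell = +0.92 − (−0.41) = +1.33 V and n = 2.
Here Q = [Cr^3+(aq)]^2 / ([Pd^2+(aq)]·[Cr^2+(aq)]^2) = 3.15 (log Q = 0.498), giving E = +1.33 − (0.071/2)·(0.498) = +1.3123 V.
Then ΔG = −nFE = −2 × 96485 × +1.3123 J/mol = −253 kJ/mol.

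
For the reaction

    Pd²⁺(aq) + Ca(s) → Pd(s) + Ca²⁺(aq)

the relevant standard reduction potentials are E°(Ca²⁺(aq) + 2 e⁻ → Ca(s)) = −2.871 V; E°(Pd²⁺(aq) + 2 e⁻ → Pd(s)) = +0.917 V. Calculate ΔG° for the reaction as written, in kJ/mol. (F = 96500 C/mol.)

In the reaction as written Pd²⁺(aq) is reduced, so the Pd²⁺/Pd couple is the cathode and Ca²⁺/Ca is the anode.
E°cell = +0.917 − (−2.871) = +3.788 V; balancing electrons gives n = 2.
ΔG° = −nFE°cell = −(2)(96500)(+3.788) J/mol = −731 kJ/mol.

−731 kJ/mol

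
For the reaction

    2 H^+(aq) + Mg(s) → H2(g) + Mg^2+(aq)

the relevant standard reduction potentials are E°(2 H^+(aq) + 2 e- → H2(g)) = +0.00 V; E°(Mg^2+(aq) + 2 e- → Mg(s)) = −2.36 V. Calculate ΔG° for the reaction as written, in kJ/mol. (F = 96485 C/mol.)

−455 kJ/mol

In the reaction as written H^+(aq) is reduced, so the 2H⁺/H₂ couple is the cathode and Mg²⁺/Mg is the anode.
E°cell = +0.00 − (−2.36) = +2.36 V; balancing electrons gives n = 2.
ΔG° = −nFE°cell = −(2)(96485)(+2.36) J/mol = −455 kJ/mol.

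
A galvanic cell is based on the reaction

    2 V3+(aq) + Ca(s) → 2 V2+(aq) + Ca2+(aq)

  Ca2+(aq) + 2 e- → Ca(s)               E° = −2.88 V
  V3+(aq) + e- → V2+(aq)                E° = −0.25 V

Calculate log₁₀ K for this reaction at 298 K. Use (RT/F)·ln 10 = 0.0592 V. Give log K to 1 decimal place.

The V³⁺/V²⁺ couple is reduced (cathode); E°cell = −0.25 − (−2.88) = +2.63 V with n = 2.
At equilibrium E = 0, so log K = nE°cell / 0.0592 = (2)(+2.63) / 0.0592 = 88.9.

log K = 88.9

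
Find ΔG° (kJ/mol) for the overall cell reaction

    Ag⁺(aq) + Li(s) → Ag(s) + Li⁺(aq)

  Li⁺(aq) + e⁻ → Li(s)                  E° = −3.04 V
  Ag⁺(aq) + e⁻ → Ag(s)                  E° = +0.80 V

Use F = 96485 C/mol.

In the reaction as written Ag⁺(aq) is reduced, so the Ag⁺/Ag couple is the cathode and Li⁺/Li is the anode.
E°cell = +0.80 − (−3.04) = +3.84 V; balancing electrons gives n = 1.
ΔG° = −nFE°cell = −(1)(96485)(+3.84) J/mol = −371 kJ/mol.

−371 kJ/mol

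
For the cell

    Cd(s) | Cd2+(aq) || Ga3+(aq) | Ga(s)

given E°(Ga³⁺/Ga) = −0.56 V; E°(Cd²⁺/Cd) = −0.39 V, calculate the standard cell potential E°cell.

−0.17 V

By convention the left-hand electrode in cell notation is the anode (oxidation) and the right-hand electrode is the cathode (reduction).
E°cell = E°(right) − E°(left) = −0.56 − (−0.39) = −0.17 V.
The negative sign shows that, as written, the cell would require an external voltage to drive the reaction.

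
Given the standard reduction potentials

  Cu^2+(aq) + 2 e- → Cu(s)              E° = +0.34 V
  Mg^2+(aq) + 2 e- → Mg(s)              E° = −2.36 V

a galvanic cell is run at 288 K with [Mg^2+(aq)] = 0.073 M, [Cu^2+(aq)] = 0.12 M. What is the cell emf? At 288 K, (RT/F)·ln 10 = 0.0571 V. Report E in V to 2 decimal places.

The Cu²⁺/Cu couple has the more positive E°, so it is the cathode; Mg²⁺/Mg is the anode.
E°cell = +0.34 − (−2.36) = +2.70 V, with n = 2 electrons transferred.
Balancing gives Cu^2+(aq) + Mg(s) → Cu(s) + Mg^2+(aq); hence Q = [Mg^2+(aq)] / [Cu^2+(aq)] = 0.608 (log Q = −0.216).
By the Nernst equation, E = +2.70 − (0.0571/2)·(−0.216) = +2.71 V.

+2.71 V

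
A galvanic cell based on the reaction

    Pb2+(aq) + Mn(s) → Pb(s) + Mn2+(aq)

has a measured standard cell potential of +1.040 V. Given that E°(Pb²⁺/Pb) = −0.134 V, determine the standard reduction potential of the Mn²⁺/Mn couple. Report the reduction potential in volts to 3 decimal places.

−1.174 V

In the reaction as written the Pb²⁺/Pb couple is reduced (cathode) and Mn²⁺/Mn is oxidized (anode), so E°cell = E°(Pb²⁺/Pb) − E°(Mn²⁺/Mn).
E°(Mn²⁺/Mn) = E°(cathode) − E°cell = −0.134 − (+1.040) = −1.174 V.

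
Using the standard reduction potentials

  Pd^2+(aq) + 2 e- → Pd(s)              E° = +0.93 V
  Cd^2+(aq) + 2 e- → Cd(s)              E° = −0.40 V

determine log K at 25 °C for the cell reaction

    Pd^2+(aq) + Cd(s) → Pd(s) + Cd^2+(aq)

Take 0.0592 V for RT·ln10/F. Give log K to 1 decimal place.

The Pd²⁺/Pd couple is reduced (cathode); E°cell = +0.93 − (−0.40) = +1.33 V with n = 2.
At equilibrium E = 0, so log K = nE°cell / 0.0592 = (2)(+1.33) / 0.0592 = 44.9.

log K = 44.9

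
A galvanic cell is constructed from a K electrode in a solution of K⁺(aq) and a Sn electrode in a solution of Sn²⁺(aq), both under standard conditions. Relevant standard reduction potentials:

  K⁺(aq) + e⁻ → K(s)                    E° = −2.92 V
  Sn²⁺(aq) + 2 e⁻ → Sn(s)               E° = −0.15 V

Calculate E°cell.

The Sn²⁺/Sn couple has the higher E°, so Sn ion is reduced (cathode) and K is oxidized (anode).
E°cell = E°(cathode) − E°(anode) = −0.15 − (−2.92) = +2.77 V.

+2.77 V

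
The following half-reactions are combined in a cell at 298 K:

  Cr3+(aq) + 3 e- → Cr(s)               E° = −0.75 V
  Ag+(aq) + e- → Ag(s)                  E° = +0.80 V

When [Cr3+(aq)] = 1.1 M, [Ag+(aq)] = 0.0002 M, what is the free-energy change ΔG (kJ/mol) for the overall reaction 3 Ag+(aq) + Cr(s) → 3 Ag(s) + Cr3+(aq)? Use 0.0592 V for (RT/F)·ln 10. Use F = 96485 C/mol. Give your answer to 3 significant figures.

−385 kJ/mol

The standard cell potential is +0.80 − (−0.75) = +1.55 V, with n = 3 electrons in the balanced equation.
Here Q = [Cr3+(aq)] / [Ag+(aq)]^3 = 1.38×10^11 (log Q = 11.138), giving E = +1.55 − (0.0592/3)·(11.138) = +1.3302 V.
ΔG = −nFE = −(3)(96485)(+1.3302) J/mol = −385 kJ/mol.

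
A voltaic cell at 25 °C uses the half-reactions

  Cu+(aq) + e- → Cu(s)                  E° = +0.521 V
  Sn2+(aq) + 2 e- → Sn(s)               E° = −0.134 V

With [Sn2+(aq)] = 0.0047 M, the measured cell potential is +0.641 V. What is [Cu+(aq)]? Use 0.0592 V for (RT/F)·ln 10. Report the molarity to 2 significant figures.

0.040 M

The Cu⁺/Cu couple has the larger reduction potential, so it is the cathode: E°cell = +0.521 − (−0.134) = +0.655 V and n = 2.
Rearranging E = E° − (0.0592/n)·log Q gives log Q = 2(+0.655 − (+0.641))/0.0592 = 0.473.
For 2 Cu+(aq) + Sn(s) → 2 Cu(s) + Sn2+(aq), the reaction quotient is Q = [Sn2+(aq)] / [Cu+(aq)]^2.
Substituting the known concentrations and solving, log [Cu+(aq)] = −1.400 and [Cu+(aq)] = 0.040 M.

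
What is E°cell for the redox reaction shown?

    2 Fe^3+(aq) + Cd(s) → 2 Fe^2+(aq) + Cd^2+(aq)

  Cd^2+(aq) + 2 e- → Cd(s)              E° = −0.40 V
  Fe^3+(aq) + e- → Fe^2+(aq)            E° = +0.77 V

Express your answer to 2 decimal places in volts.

In the reaction as written, Fe^3+(aq) is reduced (cathode) and Cd^2+(aq) is produced by oxidation at the anode.
E°cell = E°(cathode) − E°(anode) = +0.77 − (−0.40) = +1.17 V.
The positive value indicates the reaction is spontaneous as written.

+1.17 V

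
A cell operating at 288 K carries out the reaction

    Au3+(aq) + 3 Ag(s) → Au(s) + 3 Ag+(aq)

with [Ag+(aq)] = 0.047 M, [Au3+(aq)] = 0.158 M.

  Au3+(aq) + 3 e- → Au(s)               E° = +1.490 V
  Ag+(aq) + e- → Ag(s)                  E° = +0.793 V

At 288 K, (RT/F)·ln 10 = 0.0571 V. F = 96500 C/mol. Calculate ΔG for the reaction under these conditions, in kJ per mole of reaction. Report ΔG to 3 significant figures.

E°cell = +1.490 − (+0.793) = +0.697 V; the balanced reaction transfers n = 3 electrons.
Q = [Ag+(aq)]^3 / [Au3+(aq)] = 0.000657, so log Q = −3.182 and E = +0.697 − (0.0571/3)(−3.182) = +0.7576 V.
Then ΔG = −nFE = −3 × 96500 × +0.7576 J/mol = −219 kJ/mol.

−219 kJ/mol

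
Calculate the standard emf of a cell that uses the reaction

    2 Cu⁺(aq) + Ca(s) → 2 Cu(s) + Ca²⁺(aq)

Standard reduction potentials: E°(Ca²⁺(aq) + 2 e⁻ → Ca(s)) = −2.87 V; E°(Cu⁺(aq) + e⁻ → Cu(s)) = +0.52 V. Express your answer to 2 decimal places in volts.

+3.39 V

In the reaction as written, Cu⁺(aq) is reduced (cathode) and Ca²⁺(aq) is produced by oxidation at the anode.
E°cell = E°(cathode) − E°(anode) = +0.52 − (−2.87) = +3.39 V.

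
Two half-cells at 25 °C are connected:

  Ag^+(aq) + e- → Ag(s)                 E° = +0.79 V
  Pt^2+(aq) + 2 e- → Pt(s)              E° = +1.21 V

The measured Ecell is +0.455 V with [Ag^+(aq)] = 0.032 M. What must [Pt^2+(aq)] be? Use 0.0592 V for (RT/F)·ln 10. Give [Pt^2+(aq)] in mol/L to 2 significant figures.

The Pt²⁺/Pt couple has the larger reduction potential, so it is the cathode: E°cell = +1.21 − (+0.79) = +0.42 V and n = 2.
Rearranging E = E° − (0.0592/n)·log Q gives log Q = 2(+0.42 − (+0.455))/0.0592 = −1.182.
The balanced reaction is Pt^2+(aq) + 2 Ag(s) → Pt(s) + 2 Ag^+(aq), so Q = [Ag^+(aq)]^2 / [Pt^2+(aq)].
Substituting the known concentrations and solving, log [Pt^2+(aq)] = −1.808 and [Pt^2+(aq)] = 0.016 M.

0.016 M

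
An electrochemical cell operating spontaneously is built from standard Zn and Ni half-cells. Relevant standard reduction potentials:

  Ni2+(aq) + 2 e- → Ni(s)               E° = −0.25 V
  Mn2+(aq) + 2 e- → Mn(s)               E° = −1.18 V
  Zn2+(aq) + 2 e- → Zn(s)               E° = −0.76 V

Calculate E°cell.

+0.51 V

Of the two couples in this cell, the one with the more positive reduction potential is reduced at the cathode: here that is Ni²⁺/Ni (−0.25 V); Zn²⁺/Zn (−0.76 V) is the anode.
E°cell = E°(cathode) − E°(anode) = −0.25 − (−0.76) = +0.51 V.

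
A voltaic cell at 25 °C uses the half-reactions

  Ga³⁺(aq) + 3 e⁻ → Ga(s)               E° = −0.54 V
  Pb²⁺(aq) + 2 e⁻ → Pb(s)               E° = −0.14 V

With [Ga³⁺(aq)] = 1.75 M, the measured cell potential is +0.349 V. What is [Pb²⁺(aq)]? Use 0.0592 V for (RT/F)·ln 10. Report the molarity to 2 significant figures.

The Pb²⁺/Pb couple has the larger reduction potential, so it is the cathode: E°cell = −0.14 − (−0.54) = +0.40 V and n = 6.
Rearranging E = E° − (0.0592/n)·log Q gives log Q = 6(+0.40 − (+0.349))/0.0592 = 5.169.
Balancing electrons gives 3 Pb²⁺(aq) + 2 Ga(s) → 3 Pb(s) + 2 Ga³⁺(aq); thus Q = [Ga³⁺(aq)]^2 / [Pb²⁺(aq)]^3.
Solving for the unknown gives log [Pb²⁺(aq)] = −1.561, so [Pb²⁺(aq)] ≈ 0.027 M.

0.027 M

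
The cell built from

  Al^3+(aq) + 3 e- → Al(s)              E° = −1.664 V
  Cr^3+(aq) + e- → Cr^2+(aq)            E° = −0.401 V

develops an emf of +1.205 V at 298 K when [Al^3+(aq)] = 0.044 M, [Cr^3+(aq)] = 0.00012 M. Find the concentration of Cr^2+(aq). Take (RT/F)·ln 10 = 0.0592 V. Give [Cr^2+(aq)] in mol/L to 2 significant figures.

0.0032 M

With Cr³⁺/Cr²⁺ at the cathode and Al³⁺/Al at the anode, E°cell = −0.401 − (−1.664) = +1.263 V (n = 3).
Rearranging E = E° − (0.0592/n)·log Q gives log Q = 3(+1.263 − (+1.205))/0.0592 = 2.939.
For 3 Cr^3+(aq) + Al(s) → 3 Cr^2+(aq) + Al^3+(aq), the reaction quotient is Q = ([Cr^2+(aq)]^3·[Al^3+(aq)]) / [Cr^3+(aq)]^3.
Substituting the known concentrations and solving, log [Cr^2+(aq)] = −2.489 and [Cr^2+(aq)] = 0.0032 M.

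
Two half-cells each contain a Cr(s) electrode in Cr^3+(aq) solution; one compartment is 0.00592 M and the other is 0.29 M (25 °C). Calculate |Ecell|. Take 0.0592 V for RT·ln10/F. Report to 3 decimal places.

For a concentration cell E°cell = 0, since both electrodes use the same couple.
The compartment with the higher Cr^3+(aq) concentration (0.29 M) acts as the cathode; ions are reduced there and produced at the dilute (0.00592 M) anode.
With n = 3, Ecell = −(0.0592/3)·log([dilute]/[conc]) = −(0.0592/3)·log(0.00592/0.29) = +0.033 V.

0.033 V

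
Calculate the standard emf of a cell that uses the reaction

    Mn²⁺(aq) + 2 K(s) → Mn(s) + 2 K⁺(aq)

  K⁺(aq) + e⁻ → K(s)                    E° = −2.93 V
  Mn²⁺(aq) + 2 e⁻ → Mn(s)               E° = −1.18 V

Mn²⁺(aq) gains electrons, so the Mn²⁺/Mn couple is the cathode; the K⁺/K couple is the anode.
E°cell = E°(cathode) − E°(anode) = −1.18 − (−2.93) = +1.75 V.
The positive value indicates the reaction is spontaneous as written.

+1.75 V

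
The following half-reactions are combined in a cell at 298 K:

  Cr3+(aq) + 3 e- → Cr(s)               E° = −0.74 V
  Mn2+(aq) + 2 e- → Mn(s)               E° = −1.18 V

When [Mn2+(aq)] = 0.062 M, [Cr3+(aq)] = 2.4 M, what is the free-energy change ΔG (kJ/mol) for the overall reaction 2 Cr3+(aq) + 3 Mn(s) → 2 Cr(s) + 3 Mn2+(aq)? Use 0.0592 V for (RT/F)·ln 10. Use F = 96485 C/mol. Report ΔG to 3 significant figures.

E°cell = −0.74 − (−1.18) = +0.44 V; the balanced reaction transfers n = 6 electrons.
Here Q = [Mn2+(aq)]^3 / [Cr3+(aq)]^2 = 4.14×10^−5 (log Q = −4.383), giving E = +0.44 − (0.0592/6)·(−4.383) = +0.4832 V.
Finally ΔG = −nFE = −(6)(96485 C/mol)(+0.4832 V) = −280 kJ/mol.

−280 kJ/mol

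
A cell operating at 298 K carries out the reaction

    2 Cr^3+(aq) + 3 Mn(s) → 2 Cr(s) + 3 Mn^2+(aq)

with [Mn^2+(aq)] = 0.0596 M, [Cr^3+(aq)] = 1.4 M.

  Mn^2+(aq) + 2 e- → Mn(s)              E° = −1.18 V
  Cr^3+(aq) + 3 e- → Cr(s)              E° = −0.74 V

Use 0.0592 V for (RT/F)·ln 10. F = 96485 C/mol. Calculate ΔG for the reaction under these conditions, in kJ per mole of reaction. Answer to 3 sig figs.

E°cell = −0.74 − (−1.18) = +0.44 V; the balanced reaction transfers n = 6 electrons.
Here Q = [Mn^2+(aq)]^3 / [Cr^3+(aq)]^2 = 0.000108 (log Q = −3.967), giving E = +0.44 − (0.0592/6)·(−3.967) = +0.4791 V.
ΔG = −nFE = −(6)(96485)(+0.4791) J/mol = −277 kJ/mol.

−277 kJ/mol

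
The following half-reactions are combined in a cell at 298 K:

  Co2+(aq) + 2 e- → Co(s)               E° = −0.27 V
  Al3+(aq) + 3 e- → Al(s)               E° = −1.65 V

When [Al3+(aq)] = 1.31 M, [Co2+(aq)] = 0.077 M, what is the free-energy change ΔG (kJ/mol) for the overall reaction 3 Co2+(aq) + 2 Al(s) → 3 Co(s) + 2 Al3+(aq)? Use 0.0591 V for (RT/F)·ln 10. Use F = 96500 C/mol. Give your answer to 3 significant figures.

−779 kJ/mol

With Co²⁺/Co reduced at the cathode, E°cell = −0.27 − (−1.65) = +1.38 V and n = 6.
Here Q = [Al3+(aq)]^2 / [Co2+(aq)]^3 = 3.76×10^3 (log Q = 3.575), giving E = +1.38 − (0.0591/6)·(3.575) = +1.3448 V.
Then ΔG = −nFE = −6 × 96500 × +1.3448 J/mol = −779 kJ/mol.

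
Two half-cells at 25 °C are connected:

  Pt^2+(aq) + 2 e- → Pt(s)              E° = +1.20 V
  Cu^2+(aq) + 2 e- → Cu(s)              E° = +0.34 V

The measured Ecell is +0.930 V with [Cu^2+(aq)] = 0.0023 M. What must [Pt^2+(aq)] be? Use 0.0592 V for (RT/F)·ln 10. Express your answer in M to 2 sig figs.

With Pt²⁺/Pt at the cathode and Cu²⁺/Cu at the anode, E°cell = +1.20 − (+0.34) = +0.86 V (n = 2).
Since E = E° − (0.0592/n)·log Q, log Q = n(E° − E)/0.0592 = −2.365.
Balancing electrons gives Pt^2+(aq) + Cu(s) → Pt(s) + Cu^2+(aq); thus Q = [Cu^2+(aq)] / [Pt^2+(aq)].
Substituting the known concentrations and solving, log [Pt^2+(aq)] = −0.273 and [Pt^2+(aq)] = 0.53 M.

0.53 M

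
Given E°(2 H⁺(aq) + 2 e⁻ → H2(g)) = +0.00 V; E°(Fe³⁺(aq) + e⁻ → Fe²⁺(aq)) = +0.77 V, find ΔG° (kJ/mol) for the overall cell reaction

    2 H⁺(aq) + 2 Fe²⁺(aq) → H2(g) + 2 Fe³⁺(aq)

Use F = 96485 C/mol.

+149 kJ/mol

In the reaction as written H⁺(aq) is reduced, so the 2H⁺/H₂ couple is the cathode and Fe³⁺/Fe²⁺ is the anode.
E°cell = +0.00 − (+0.77) = −0.77 V; balancing electrons gives n = 2.
ΔG° = −nFE°cell = −(2)(96485)(−0.77) J/mol = +149 kJ/mol.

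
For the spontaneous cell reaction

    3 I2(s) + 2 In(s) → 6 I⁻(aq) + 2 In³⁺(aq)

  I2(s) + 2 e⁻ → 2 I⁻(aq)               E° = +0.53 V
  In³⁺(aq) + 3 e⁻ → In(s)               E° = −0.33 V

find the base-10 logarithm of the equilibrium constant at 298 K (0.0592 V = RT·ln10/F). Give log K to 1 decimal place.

The I₂/I⁻ couple is reduced (cathode); E°cell = +0.53 − (−0.33) = +0.86 V with n = 6.
At equilibrium E = 0, so log K = nE°cell / 0.0592 = (6)(+0.86) / 0.0592 = 87.2.

log K = 87.2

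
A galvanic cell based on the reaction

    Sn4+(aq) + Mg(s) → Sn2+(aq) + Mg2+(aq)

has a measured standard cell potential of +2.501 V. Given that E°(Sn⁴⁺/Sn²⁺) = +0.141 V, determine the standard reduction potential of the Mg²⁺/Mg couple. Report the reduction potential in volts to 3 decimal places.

In the reaction as written the Sn⁴⁺/Sn²⁺ couple is reduced (cathode) and Mg²⁺/Mg is oxidized (anode), so E°cell = E°(Sn⁴⁺/Sn²⁺) − E°(Mg²⁺/Mg).
E°(Mg²⁺/Mg) = E°(cathode) − E°cell = +0.141 − (+2.501) = −2.360 V.

−2.360 V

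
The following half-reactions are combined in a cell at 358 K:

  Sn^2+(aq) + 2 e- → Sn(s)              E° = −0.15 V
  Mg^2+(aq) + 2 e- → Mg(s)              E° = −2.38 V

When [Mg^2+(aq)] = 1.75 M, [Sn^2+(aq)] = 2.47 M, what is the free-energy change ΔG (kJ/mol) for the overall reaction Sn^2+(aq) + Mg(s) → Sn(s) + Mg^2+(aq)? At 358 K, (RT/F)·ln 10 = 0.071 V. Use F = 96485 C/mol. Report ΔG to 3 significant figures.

The standard cell potential is −0.15 − (−2.38) = +2.23 V, with n = 2 electrons in the balanced equation.
The reaction quotient is [Mg^2+(aq)] / [Sn^2+(aq)] = 0.709; by Nernst, E = +2.23 − (0.071/2)(−0.150) = +2.2353 V.
Then ΔG = −nFE = −2 × 96485 × +2.2353 J/mol = −431 kJ/mol.

−431 kJ/mol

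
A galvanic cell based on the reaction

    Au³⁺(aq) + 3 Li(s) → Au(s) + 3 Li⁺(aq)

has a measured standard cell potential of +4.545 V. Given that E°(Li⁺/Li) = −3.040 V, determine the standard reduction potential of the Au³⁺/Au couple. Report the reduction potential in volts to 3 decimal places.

+1.505 V

In the reaction as written the Au³⁺/Au couple is reduced (cathode) and Li⁺/Li is oxidized (anode), so E°cell = E°(Au³⁺/Au) − E°(Li⁺/Li).
E°(Au³⁺/Au) = E°cell + E°(anode) = +4.545 + (−3.040) = +1.505 V.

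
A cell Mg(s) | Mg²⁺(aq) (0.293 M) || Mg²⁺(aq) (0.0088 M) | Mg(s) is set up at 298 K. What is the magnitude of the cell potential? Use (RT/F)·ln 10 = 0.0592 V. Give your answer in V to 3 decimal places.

For a concentration cell E°cell = 0, since both electrodes use the same couple.
The compartment with the higher Mg²⁺(aq) concentration (0.293 M) acts as the cathode; ions are reduced there and produced at the dilute (0.0088 M) anode.
With n = 2, Ecell = −(0.0592/2)·log([dilute]/[conc]) = −(0.0592/2)·log(0.0088/0.293) = +0.045 V.

0.045 V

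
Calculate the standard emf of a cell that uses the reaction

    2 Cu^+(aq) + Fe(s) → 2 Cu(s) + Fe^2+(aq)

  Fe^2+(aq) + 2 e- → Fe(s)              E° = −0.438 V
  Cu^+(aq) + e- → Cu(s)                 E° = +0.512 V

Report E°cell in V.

+0.950 V

In the reaction as written, Cu^+(aq) is reduced (cathode) and Fe^2+(aq) is produced by oxidation at the anode.
E°cell = E°(cathode) − E°(anode) = +0.512 − (−0.438) = +0.950 V.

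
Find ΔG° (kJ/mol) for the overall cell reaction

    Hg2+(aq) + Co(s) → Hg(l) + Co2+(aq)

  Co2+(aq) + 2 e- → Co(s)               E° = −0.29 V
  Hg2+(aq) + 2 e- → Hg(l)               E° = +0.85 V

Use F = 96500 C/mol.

In the reaction as written Hg2+(aq) is reduced, so the Hg²⁺/Hg couple is the cathode and Co²⁺/Co is the anode.
E°cell = +0.85 − (−0.29) = +1.14 V; balancing electrons gives n = 2.
ΔG° = −nFE°cell = −(2)(96500)(+1.14) J/mol = −220 kJ/mol.

−220 kJ/mol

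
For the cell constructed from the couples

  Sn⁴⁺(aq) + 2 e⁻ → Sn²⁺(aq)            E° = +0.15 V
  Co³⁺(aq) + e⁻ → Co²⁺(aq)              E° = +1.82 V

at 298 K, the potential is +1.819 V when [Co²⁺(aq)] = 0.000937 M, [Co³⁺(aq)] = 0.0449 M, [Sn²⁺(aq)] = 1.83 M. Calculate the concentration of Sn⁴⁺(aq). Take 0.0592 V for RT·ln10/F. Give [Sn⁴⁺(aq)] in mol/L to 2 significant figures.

0.039 M

Co³⁺/Co²⁺ is the cathode (higher E°); E°cell = +1.82 − (+0.15) = +1.67 V with n = 2.
From the Nernst equation, log Q = n(E° − E)/0.0592 = 2·(+1.67 − (+1.819))/0.0592 = −5.034.
Balancing electrons gives 2 Co³⁺(aq) + Sn²⁺(aq) → 2 Co²⁺(aq) + Sn⁴⁺(aq); thus Q = ([Co²⁺(aq)]^2·[Sn⁴⁺(aq)]) / ([Co³⁺(aq)]^2·[Sn²⁺(aq)]).
Isolating [Sn⁴⁺(aq)] in Q = 10^{−5.034} yields log [Sn⁴⁺(aq)] = −1.411, i.e. 0.039 M.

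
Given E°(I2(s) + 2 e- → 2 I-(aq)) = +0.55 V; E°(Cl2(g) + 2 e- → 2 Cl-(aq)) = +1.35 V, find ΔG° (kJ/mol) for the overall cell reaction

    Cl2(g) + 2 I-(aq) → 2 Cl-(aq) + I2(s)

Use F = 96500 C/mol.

−154 kJ/mol

In the reaction as written Cl2(g) is reduced, so the Cl₂/Cl⁻ couple is the cathode and I₂/I⁻ is the anode.
E°cell = +1.35 − (+0.55) = +0.80 V; balancing electrons gives n = 2.
ΔG° = −nFE°cell = −(2)(96500)(+0.80) J/mol = −154 kJ/mol.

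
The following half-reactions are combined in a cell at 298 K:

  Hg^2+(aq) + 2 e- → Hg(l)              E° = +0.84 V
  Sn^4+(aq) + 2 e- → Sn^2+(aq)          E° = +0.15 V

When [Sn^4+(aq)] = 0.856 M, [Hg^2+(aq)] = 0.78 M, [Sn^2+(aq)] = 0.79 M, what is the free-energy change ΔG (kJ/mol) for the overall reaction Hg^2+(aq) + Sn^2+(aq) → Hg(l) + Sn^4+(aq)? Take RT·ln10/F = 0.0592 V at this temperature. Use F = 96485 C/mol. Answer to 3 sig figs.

The standard cell potential is +0.84 − (+0.15) = +0.69 V, with n = 2 electrons in the balanced equation.
Q = [Sn^4+(aq)] / ([Hg^2+(aq)]·[Sn^2+(aq)]) = 1.39, so log Q = 0.143 and E = +0.69 − (0.0592/2)(0.143) = +0.6858 V.
Then ΔG = −nFE = −2 × 96485 × +0.6858 J/mol = −132 kJ/mol.

−132 kJ/mol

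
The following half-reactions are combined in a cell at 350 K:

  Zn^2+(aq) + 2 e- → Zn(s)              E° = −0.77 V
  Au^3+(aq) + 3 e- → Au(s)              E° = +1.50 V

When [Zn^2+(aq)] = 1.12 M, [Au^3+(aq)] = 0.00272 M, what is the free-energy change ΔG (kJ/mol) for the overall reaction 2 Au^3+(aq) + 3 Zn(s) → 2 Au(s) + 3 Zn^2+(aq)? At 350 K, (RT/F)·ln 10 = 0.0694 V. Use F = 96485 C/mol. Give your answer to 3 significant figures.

−1280 kJ/mol

E°cell = +1.50 − (−0.77) = +2.27 V; the balanced reaction transfers n = 6 electrons.
Q = [Zn^2+(aq)]^3 / [Au^3+(aq)]^2 = 1.9×10^5, so log Q = 5.279 and E = +2.27 − (0.0694/6)(5.279) = +2.2089 V.
Then ΔG = −nFE = −6 × 96485 × +2.2089 J/mol = −1280 kJ/mol.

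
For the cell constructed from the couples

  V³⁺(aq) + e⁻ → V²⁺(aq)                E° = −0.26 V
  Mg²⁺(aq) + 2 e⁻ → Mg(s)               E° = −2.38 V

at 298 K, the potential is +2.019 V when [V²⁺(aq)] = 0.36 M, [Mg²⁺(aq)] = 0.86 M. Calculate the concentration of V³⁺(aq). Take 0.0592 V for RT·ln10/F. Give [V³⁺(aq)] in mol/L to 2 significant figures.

With V³⁺/V²⁺ at the cathode and Mg²⁺/Mg at the anode, E°cell = −0.26 − (−2.38) = +2.12 V (n = 2).
Since E = E° − (0.0592/n)·log Q, log Q = n(E° − E)/0.0592 = 3.412.
The balanced reaction is 2 V³⁺(aq) + Mg(s) → 2 V²⁺(aq) + Mg²⁺(aq), so Q = ([V²⁺(aq)]^2·[Mg²⁺(aq)]) / [V³⁺(aq)]^2.
Isolating [V³⁺(aq)] in Q = 10^{3.412} yields log [V³⁺(aq)] = −2.182, i.e. 0.0066 M.

0.0066 M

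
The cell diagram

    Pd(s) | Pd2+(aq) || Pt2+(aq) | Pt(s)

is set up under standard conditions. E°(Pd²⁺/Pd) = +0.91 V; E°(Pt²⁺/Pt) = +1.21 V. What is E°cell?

+0.30 V

By convention the left-hand electrode in cell notation is the anode (oxidation) and the right-hand electrode is the cathode (reduction).
E°cell = E°(right) − E°(left) = +1.21 − (+0.91) = +0.30 V.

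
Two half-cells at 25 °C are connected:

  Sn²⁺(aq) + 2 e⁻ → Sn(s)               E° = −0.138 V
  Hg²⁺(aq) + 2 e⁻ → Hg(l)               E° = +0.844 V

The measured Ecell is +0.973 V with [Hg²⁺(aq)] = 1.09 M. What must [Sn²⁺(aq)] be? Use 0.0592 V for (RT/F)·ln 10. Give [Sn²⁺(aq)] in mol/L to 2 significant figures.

2.2 M

With Hg²⁺/Hg at the cathode and Sn²⁺/Sn at the anode, E°cell = +0.844 − (−0.138) = +0.982 V (n = 2).
Rearranging E = E° − (0.0592/n)·log Q gives log Q = 2(+0.982 − (+0.973))/0.0592 = 0.304.
Balancing electrons gives Hg²⁺(aq) + Sn(s) → Hg(l) + Sn²⁺(aq); thus Q = [Sn²⁺(aq)] / [Hg²⁺(aq)].
Substituting the known concentrations and solving, log [Sn²⁺(aq)] = 0.341 and [Sn²⁺(aq)] = 2.2 M.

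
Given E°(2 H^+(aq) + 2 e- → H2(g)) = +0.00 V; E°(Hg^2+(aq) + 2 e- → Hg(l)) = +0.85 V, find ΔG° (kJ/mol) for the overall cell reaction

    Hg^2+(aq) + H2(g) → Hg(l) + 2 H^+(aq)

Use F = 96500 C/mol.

In the reaction as written Hg^2+(aq) is reduced, so the Hg²⁺/Hg couple is the cathode and 2H⁺/H₂ is the anode.
E°cell = +0.85 − (+0.00) = +0.85 V; balancing electrons gives n = 2.
ΔG° = −nFE°cell = −(2)(96500)(+0.85) J/mol = −164 kJ/mol.

−164 kJ/mol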